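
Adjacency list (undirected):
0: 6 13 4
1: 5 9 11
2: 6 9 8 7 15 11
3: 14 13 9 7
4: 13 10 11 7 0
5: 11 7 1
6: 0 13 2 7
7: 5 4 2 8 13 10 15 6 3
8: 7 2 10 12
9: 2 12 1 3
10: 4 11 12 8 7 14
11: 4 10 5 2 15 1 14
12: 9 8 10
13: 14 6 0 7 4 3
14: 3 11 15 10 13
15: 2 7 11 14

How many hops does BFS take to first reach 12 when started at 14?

2

Level 0: 14
Level 1: 3, 10, 11, 13, 15
Level 2: 0, 1, 2, 4, 5, 6, 7, 8, 9, 12
12 first appears at level 2.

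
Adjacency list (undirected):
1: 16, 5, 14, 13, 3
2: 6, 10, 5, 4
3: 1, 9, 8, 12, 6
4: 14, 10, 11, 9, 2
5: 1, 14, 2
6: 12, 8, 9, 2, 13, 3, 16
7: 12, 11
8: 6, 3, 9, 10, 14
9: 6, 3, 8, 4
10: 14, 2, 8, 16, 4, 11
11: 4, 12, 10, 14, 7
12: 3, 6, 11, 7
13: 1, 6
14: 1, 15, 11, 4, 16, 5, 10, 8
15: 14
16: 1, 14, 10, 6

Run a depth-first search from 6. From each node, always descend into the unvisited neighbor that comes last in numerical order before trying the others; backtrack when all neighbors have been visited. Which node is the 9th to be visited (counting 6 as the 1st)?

9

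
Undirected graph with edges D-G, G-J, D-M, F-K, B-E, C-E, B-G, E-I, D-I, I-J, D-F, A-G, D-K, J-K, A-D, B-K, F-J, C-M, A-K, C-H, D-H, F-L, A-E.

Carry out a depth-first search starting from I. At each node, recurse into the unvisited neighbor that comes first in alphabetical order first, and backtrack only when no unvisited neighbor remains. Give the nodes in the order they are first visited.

I D A E B G J F K L C H M

Visit I
I → D
D → A
A → E
E → B
B → G
G → J
J → F
F → K
F → L
E → C
C → H
C → M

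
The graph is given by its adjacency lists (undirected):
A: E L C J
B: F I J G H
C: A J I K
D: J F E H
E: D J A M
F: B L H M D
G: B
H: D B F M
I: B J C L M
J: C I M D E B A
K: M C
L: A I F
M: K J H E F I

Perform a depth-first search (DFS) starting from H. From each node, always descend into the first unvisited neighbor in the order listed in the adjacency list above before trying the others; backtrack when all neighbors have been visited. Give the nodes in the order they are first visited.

H, D, J, C, A, E, M, K, F, B, I, L, G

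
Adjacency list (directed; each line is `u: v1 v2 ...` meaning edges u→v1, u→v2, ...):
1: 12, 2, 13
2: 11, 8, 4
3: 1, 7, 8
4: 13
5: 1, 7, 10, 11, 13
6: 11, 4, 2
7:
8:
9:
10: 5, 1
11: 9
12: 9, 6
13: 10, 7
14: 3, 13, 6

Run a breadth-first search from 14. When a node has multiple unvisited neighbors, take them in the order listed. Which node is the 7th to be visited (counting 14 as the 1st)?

8

Visit 14; enqueue 3, 13, 6 → queue [3, 13, 6]
Visit 3; enqueue 1, 7, 8 → queue [13, 6, 1, 7, 8]
Visit 13; enqueue 10 → queue [6, 1, 7, 8, 10]
Visit 6; enqueue 11, 4, 2 → queue [1, 7, 8, 10, 11, 4, 2]
Visit 1; enqueue 12 → queue [7, 8, 10, 11, 4, 2, 12]
Visit 7 → queue [8, 10, 11, 4, 2, 12]
Visit 8 → queue [10, 11, 4, 2, 12]
Visit 10; enqueue 5 → queue [11, 4, 2, 12, 5]
Visit 11; enqueue 9 → queue [4, 2, 12, 5, 9]
Visit 4 → queue [2, 12, 5, 9]
Visit 2 → queue [12, 5, 9]
Visit 12 → queue [5, 9]
Visit 5 → queue [9]
Visit 9 → queue []

Visit order: 14, 3, 13, 6, 1, 7, 8, 10, 11, 4, 2, 12, 5, 9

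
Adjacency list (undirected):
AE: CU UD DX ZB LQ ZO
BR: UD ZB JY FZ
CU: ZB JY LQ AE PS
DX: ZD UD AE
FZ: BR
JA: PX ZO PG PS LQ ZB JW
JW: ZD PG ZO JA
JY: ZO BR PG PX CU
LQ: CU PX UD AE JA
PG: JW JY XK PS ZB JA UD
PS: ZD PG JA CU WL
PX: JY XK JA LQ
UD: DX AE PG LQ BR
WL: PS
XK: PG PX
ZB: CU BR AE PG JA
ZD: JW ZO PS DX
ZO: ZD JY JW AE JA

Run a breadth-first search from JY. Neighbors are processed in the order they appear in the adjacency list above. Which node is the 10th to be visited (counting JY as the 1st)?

JA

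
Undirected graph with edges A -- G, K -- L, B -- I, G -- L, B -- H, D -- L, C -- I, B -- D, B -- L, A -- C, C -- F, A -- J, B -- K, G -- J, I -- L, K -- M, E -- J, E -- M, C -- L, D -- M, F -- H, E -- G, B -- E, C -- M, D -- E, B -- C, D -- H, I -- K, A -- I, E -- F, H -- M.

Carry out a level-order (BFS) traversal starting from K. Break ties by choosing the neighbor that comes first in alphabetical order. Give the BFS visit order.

Visit K; enqueue B, I, L, M → queue [B, I, L, M]
Visit B; enqueue C, D, E, H → queue [I, L, M, C, D, E, H]
Visit I; enqueue A → queue [L, M, C, D, E, H, A]
Visit L; enqueue G → queue [M, C, D, E, H, A, G]
Visit M → queue [C, D, E, H, A, G]
Visit C; enqueue F → queue [D, E, H, A, G, F]
Visit D → queue [E, H, A, G, F]
Visit E; enqueue J → queue [H, A, G, F, J]
Visit H → queue [A, G, F, J]
Visit A → queue [G, F, J]
Visit G → queue [F, J]
Visit F → queue [J]
Visit J → queue []

K -> B -> I -> L -> M -> C -> D -> E -> H -> A -> G -> F -> J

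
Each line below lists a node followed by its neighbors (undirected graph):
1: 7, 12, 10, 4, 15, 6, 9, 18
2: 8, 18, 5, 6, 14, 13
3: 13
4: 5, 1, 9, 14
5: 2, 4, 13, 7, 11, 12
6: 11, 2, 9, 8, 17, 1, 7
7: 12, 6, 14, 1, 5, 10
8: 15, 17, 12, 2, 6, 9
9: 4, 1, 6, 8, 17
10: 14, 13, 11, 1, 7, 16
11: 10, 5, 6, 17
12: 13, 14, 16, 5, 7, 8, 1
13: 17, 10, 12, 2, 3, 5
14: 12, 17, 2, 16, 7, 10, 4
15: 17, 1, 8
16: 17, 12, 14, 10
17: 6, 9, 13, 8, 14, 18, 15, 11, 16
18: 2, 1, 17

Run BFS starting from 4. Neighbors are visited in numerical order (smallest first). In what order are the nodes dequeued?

Visit 4; enqueue 1, 5, 9, 14 → queue [1, 5, 9, 14]
Visit 1; enqueue 6, 7, 10, 12, 15, 18 → queue [5, 9, 14, 6, 7, 10, 12, 15, 18]
Visit 5; enqueue 2, 11, 13 → queue [9, 14, 6, 7, 10, 12, 15, 18, 2, 11, 13]
Visit 9; enqueue 8, 17 → queue [14, 6, 7, 10, 12, 15, 18, 2, 11, 13, 8, 17]
Visit 14; enqueue 16 → queue [6, 7, 10, 12, 15, 18, 2, 11, 13, 8, 17, 16]
Visit 6 → queue [7, 10, 12, 15, 18, 2, 11, 13, 8, 17, 16]
Visit 7 → queue [10, 12, 15, 18, 2, 11, 13, 8, 17, 16]
Visit 10 → queue [12, 15, 18, 2, 11, 13, 8, 17, 16]
Visit 12 → queue [15, 18, 2, 11, 13, 8, 17, 16]
Visit 15 → queue [18, 2, 11, 13, 8, 17, 16]
Visit 18 → queue [2, 11, 13, 8, 17, 16]
Visit 2 → queue [11, 13, 8, 17, 16]
Visit 11 → queue [13, 8, 17, 16]
Visit 13; enqueue 3 → queue [8, 17, 16, 3]
Visit 8 → queue [17, 16, 3]
Visit 17 → queue [16, 3]
Visit 16 → queue [3]
Visit 3 → queue []

4 1 5 9 14 6 7 10 12 15 18 2 11 13 8 17 16 3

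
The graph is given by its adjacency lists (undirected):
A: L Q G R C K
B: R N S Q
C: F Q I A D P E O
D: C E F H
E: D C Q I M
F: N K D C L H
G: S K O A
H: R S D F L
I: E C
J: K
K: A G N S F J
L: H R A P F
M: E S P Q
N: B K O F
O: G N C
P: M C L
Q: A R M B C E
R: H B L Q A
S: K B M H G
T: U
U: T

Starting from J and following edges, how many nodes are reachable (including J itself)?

19

BFS from J visits: J, K, S, N, G, F, A, M, H, B, O, L, D, C, R, Q, P, E, I
Reachable nodes: 19 of 21 total.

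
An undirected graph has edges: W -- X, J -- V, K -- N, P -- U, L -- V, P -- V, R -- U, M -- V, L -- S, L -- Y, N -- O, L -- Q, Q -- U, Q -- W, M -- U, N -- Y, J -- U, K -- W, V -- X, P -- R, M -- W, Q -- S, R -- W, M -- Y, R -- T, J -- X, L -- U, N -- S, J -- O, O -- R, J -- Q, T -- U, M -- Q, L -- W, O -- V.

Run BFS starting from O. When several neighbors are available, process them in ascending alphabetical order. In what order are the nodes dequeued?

O -> J -> N -> R -> V -> Q -> U -> X -> K -> S -> Y -> P -> T -> W -> L -> M

Visit O; enqueue J, N, R, V → queue [J, N, R, V]
Visit J; enqueue Q, U, X → queue [N, R, V, Q, U, X]
Visit N; enqueue K, S, Y → queue [R, V, Q, U, X, K, S, Y]
Visit R; enqueue P, T, W → queue [V, Q, U, X, K, S, Y, P, T, W]
Visit V; enqueue L, M → queue [Q, U, X, K, S, Y, P, T, W, L, M]
Visit Q → queue [U, X, K, S, Y, P, T, W, L, M]
Visit U → queue [X, K, S, Y, P, T, W, L, M]
Visit X → queue [K, S, Y, P, T, W, L, M]
Visit K → queue [S, Y, P, T, W, L, M]
Visit S → queue [Y, P, T, W, L, M]
Visit Y → queue [P, T, W, L, M]
Visit P → queue [T, W, L, M]
Visit T → queue [W, L, M]
Visit W → queue [L, M]
Visit L → queue [M]
Visit M → queue []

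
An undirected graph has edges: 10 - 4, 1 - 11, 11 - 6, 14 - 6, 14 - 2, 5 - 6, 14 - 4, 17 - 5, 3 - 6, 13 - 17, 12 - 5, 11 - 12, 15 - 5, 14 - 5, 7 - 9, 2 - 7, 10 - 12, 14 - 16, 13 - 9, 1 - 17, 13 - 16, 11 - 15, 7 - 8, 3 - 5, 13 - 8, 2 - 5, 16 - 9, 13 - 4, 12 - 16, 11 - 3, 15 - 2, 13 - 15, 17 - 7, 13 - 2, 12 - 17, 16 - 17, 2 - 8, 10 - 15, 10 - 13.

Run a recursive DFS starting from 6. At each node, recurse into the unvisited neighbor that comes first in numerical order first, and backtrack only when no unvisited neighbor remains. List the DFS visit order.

6 3 5 2 7 8 13 4 10 12 11 1 17 16 9 14 15

Visit 6
6 → 3
3 → 5
5 → 2
2 → 7
7 → 8
8 → 13
13 → 4
4 → 10
10 → 12
12 → 11
11 → 1
1 → 17
17 → 16
16 → 9
16 → 14
11 → 15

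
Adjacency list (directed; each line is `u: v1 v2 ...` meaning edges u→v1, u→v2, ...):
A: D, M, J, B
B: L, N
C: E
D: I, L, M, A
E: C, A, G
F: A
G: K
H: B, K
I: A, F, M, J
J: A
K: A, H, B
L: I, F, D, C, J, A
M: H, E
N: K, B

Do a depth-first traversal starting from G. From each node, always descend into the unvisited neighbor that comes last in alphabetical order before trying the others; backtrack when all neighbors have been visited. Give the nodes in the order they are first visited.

G -> K -> H -> B -> N -> L -> J -> A -> M -> E -> C -> D -> I -> F

Visit G
G → K
K → H
H → B
B → N
B → L
L → J
J → A
A → M
M → E
E → C
A → D
D → I
I → F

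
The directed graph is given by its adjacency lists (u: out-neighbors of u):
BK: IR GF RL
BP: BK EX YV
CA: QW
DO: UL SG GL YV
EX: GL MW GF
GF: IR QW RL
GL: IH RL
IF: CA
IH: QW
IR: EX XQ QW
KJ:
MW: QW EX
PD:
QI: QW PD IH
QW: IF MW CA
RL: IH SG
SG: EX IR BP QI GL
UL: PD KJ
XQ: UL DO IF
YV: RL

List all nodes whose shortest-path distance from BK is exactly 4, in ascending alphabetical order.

Level 0: BK
Level 1: GF, IR, RL
Level 2: EX, IH, QW, SG, XQ
Level 3: BP, CA, DO, GL, IF, MW, QI, UL
Level 4: KJ, PD, YV

KJ, PD, YV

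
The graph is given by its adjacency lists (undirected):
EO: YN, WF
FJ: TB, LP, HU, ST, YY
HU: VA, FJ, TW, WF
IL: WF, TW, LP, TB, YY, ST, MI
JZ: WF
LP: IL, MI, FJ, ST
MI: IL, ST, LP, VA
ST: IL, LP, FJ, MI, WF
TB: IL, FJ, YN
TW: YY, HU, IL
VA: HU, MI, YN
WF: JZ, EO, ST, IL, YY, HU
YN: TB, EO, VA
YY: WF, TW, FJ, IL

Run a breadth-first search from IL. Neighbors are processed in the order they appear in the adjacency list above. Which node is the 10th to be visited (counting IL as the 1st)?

Visit IL; enqueue WF, TW, LP, TB, YY, ST, MI → queue [WF, TW, LP, TB, YY, ST, MI]
Visit WF; enqueue JZ, EO, HU → queue [TW, LP, TB, YY, ST, MI, JZ, EO, HU]
Visit TW → queue [LP, TB, YY, ST, MI, JZ, EO, HU]
Visit LP; enqueue FJ → queue [TB, YY, ST, MI, JZ, EO, HU, FJ]
Visit TB; enqueue YN → queue [YY, ST, MI, JZ, EO, HU, FJ, YN]
Visit YY → queue [ST, MI, JZ, EO, HU, FJ, YN]
Visit ST → queue [MI, JZ, EO, HU, FJ, YN]
Visit MI; enqueue VA → queue [JZ, EO, HU, FJ, YN, VA]
Visit JZ → queue [EO, HU, FJ, YN, VA]
Visit EO → queue [HU, FJ, YN, VA]
Visit HU → queue [FJ, YN, VA]
Visit FJ → queue [YN, VA]
Visit YN → queue [VA]
Visit VA → queue []

Visit order: IL, WF, TW, LP, TB, YY, ST, MI, JZ, EO, HU, FJ, YN, VA

EO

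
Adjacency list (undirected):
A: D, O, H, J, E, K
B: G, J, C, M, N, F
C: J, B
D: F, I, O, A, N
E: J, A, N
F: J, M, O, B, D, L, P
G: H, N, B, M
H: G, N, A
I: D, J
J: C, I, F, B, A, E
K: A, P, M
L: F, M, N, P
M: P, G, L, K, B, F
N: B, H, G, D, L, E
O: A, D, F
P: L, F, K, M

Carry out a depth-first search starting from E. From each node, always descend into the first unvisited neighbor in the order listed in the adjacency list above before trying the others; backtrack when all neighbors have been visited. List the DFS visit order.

Visit E
E → J
J → C
C → B
B → G
G → H
H → N
N → D
D → F
F → M
M → P
P → L
P → K
K → A
A → O
D → I

E, J, C, B, G, H, N, D, F, M, P, L, K, A, O, I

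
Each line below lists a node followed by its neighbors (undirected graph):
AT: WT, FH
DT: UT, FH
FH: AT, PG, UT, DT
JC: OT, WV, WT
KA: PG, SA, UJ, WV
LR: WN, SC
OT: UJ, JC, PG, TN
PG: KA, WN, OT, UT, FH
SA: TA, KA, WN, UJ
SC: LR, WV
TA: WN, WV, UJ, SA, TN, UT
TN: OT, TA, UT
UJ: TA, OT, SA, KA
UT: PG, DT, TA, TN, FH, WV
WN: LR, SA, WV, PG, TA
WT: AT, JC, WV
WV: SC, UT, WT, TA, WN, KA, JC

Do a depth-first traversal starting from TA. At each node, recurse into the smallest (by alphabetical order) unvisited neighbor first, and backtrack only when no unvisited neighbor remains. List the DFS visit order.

TA -> SA -> KA -> PG -> FH -> AT -> WT -> JC -> OT -> TN -> UT -> DT -> WV -> SC -> LR -> WN -> UJ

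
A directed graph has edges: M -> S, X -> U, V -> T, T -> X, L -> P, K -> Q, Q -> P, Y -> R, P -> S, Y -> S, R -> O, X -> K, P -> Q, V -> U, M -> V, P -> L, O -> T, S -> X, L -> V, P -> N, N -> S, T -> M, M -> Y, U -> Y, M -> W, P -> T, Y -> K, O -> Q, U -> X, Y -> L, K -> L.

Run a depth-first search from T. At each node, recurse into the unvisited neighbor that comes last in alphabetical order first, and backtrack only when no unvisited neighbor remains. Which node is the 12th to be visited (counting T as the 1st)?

Visit T
T → X
X → U
U → Y
Y → S
Y → R
R → O
O → Q
Q → P
P → N
P → L
L → V
Y → K
T → M
M → W

Visit order: T, X, U, Y, S, R, O, Q, P, N, L, V, K, M, W

V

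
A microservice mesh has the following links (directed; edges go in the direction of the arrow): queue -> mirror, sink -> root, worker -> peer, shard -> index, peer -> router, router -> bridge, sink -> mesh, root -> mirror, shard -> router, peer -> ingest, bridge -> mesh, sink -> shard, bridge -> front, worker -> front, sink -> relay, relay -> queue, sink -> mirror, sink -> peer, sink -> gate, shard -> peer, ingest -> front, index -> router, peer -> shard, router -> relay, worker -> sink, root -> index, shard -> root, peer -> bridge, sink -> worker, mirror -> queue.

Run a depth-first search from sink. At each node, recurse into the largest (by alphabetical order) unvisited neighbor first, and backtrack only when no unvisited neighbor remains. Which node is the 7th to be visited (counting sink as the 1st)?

Visit sink
sink → worker
worker → peer
peer → shard
shard → router
router → relay
relay → queue
queue → mirror
router → bridge
bridge → mesh
bridge → front
shard → root
root → index
peer → ingest
sink → gate

Visit order: sink, worker, peer, shard, router, relay, queue, mirror, bridge, mesh, front, root, index, ingest, gate

queue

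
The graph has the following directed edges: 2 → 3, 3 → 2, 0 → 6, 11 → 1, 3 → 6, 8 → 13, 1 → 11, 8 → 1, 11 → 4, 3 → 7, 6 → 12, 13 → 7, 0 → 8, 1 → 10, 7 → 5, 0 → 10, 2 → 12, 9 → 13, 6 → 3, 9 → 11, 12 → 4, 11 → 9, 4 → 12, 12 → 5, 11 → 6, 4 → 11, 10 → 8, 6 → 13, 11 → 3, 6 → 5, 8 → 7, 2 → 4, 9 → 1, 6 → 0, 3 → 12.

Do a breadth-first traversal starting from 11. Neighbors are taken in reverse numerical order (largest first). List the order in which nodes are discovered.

11, 9, 6, 4, 3, 1, 13, 12, 5, 0, 7, 2, 10, 8

Visit 11; enqueue 9, 6, 4, 3, 1 → queue [9, 6, 4, 3, 1]
Visit 9; enqueue 13 → queue [6, 4, 3, 1, 13]
Visit 6; enqueue 12, 5, 0 → queue [4, 3, 1, 13, 12, 5, 0]
Visit 4 → queue [3, 1, 13, 12, 5, 0]
Visit 3; enqueue 7, 2 → queue [1, 13, 12, 5, 0, 7, 2]
Visit 1; enqueue 10 → queue [13, 12, 5, 0, 7, 2, 10]
Visit 13 → queue [12, 5, 0, 7, 2, 10]
Visit 12 → queue [5, 0, 7, 2, 10]
Visit 5 → queue [0, 7, 2, 10]
Visit 0; enqueue 8 → queue [7, 2, 10, 8]
Visit 7 → queue [2, 10, 8]
Visit 2 → queue [10, 8]
Visit 10 → queue [8]
Visit 8 → queue []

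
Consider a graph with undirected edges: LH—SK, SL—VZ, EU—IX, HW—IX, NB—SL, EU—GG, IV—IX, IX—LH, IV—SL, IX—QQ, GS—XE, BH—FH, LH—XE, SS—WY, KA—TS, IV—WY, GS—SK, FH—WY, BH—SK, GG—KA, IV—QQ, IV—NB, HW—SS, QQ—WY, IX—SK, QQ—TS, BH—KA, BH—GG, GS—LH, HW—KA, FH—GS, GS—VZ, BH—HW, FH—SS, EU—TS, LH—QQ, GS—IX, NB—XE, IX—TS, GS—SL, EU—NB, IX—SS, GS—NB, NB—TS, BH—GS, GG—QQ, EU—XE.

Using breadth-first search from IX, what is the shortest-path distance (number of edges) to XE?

2

Level 0: IX
Level 1: EU, GS, HW, IV, LH, QQ, SK, SS, TS
Level 2: BH, FH, GG, KA, NB, SL, VZ, WY, XE
XE first appears at level 2.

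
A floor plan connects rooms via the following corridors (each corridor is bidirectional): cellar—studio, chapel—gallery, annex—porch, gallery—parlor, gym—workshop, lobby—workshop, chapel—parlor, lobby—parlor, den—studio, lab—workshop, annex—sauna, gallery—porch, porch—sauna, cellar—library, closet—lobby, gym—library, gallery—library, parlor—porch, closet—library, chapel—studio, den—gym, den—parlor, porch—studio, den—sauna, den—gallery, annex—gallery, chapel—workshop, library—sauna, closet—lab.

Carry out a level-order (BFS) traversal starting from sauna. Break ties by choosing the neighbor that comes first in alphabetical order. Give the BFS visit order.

Visit sauna; enqueue annex, den, library, porch → queue [annex, den, library, porch]
Visit annex; enqueue gallery → queue [den, library, porch, gallery]
Visit den; enqueue gym, parlor, studio → queue [library, porch, gallery, gym, parlor, studio]
Visit library; enqueue cellar, closet → queue [porch, gallery, gym, parlor, studio, cellar, closet]
Visit porch → queue [gallery, gym, parlor, studio, cellar, closet]
Visit gallery; enqueue chapel → queue [gym, parlor, studio, cellar, closet, chapel]
Visit gym; enqueue workshop → queue [parlor, studio, cellar, closet, chapel, workshop]
Visit parlor; enqueue lobby → queue [studio, cellar, closet, chapel, workshop, lobby]
Visit studio → queue [cellar, closet, chapel, workshop, lobby]
Visit cellar → queue [closet, chapel, workshop, lobby]
Visit closet; enqueue lab → queue [chapel, workshop, lobby, lab]
Visit chapel → queue [workshop, lobby, lab]
Visit workshop → queue [lobby, lab]
Visit lobby → queue [lab]
Visit lab → queue []

sauna, annex, den, library, porch, gallery, gym, parlor, studio, cellar, closet, chapel, workshop, lobby, lab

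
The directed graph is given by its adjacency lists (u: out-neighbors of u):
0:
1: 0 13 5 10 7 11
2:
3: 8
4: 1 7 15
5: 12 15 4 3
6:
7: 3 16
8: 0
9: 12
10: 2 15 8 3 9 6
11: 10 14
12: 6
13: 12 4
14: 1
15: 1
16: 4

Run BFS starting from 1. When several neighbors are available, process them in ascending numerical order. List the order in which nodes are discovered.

Visit 1; enqueue 0, 5, 7, 10, 11, 13 → queue [0, 5, 7, 10, 11, 13]
Visit 0 → queue [5, 7, 10, 11, 13]
Visit 5; enqueue 3, 4, 12, 15 → queue [7, 10, 11, 13, 3, 4, 12, 15]
Visit 7; enqueue 16 → queue [10, 11, 13, 3, 4, 12, 15, 16]
Visit 10; enqueue 2, 6, 8, 9 → queue [11, 13, 3, 4, 12, 15, 16, 2, 6, 8, 9]
Visit 11; enqueue 14 → queue [13, 3, 4, 12, 15, 16, 2, 6, 8, 9, 14]
Visit 13 → queue [3, 4, 12, 15, 16, 2, 6, 8, 9, 14]
Visit 3 → queue [4, 12, 15, 16, 2, 6, 8, 9, 14]
Visit 4 → queue [12, 15, 16, 2, 6, 8, 9, 14]
Visit 12 → queue [15, 16, 2, 6, 8, 9, 14]
Visit 15 → queue [16, 2, 6, 8, 9, 14]
Visit 16 → queue [2, 6, 8, 9, 14]
Visit 2 → queue [6, 8, 9, 14]
Visit 6 → queue [8, 9, 14]
Visit 8 → queue [9, 14]
Visit 9 → queue [14]
Visit 14 → queue []

1, 0, 5, 7, 10, 11, 13, 3, 4, 12, 15, 16, 2, 6, 8, 9, 14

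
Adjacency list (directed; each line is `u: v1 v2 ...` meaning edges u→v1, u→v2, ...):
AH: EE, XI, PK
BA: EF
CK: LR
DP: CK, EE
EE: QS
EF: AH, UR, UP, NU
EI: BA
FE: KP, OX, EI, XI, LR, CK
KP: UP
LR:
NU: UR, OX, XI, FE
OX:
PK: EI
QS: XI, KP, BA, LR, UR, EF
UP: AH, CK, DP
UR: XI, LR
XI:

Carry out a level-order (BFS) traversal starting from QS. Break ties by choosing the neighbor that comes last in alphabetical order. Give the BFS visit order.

QS, XI, UR, LR, KP, EF, BA, UP, NU, AH, DP, CK, OX, FE, PK, EE, EI

Visit QS; enqueue XI, UR, LR, KP, EF, BA → queue [XI, UR, LR, KP, EF, BA]
Visit XI → queue [UR, LR, KP, EF, BA]
Visit UR → queue [LR, KP, EF, BA]
Visit LR → queue [KP, EF, BA]
Visit KP; enqueue UP → queue [EF, BA, UP]
Visit EF; enqueue NU, AH → queue [BA, UP, NU, AH]
Visit BA → queue [UP, NU, AH]
Visit UP; enqueue DP, CK → queue [NU, AH, DP, CK]
Visit NU; enqueue OX, FE → queue [AH, DP, CK, OX, FE]
Visit AH; enqueue PK, EE → queue [DP, CK, OX, FE, PK, EE]
Visit DP → queue [CK, OX, FE, PK, EE]
Visit CK → queue [OX, FE, PK, EE]
Visit OX → queue [FE, PK, EE]
Visit FE; enqueue EI → queue [PK, EE, EI]
Visit PK → queue [EE, EI]
Visit EE → queue [EI]
Visit EI → queue []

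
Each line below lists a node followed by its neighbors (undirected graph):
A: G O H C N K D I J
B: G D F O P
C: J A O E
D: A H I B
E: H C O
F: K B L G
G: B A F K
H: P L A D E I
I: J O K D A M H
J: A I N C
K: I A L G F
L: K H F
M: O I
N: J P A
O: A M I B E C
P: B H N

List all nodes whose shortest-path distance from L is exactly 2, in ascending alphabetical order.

Level 0: L
Level 1: F, H, K
Level 2: A, B, D, E, G, I, P
Level 3: C, J, M, N, O

A, B, D, E, G, I, P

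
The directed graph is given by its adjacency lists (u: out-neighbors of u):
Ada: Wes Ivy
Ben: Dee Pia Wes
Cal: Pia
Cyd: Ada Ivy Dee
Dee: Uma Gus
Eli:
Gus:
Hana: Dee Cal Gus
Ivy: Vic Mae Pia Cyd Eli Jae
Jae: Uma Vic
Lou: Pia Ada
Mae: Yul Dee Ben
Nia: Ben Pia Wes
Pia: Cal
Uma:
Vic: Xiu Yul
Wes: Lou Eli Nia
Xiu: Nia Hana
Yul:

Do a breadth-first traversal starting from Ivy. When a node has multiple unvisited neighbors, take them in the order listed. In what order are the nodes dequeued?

Ivy -> Vic -> Mae -> Pia -> Cyd -> Eli -> Jae -> Xiu -> Yul -> Dee -> Ben -> Cal -> Ada -> Uma -> Nia -> Hana -> Gus -> Wes -> Lou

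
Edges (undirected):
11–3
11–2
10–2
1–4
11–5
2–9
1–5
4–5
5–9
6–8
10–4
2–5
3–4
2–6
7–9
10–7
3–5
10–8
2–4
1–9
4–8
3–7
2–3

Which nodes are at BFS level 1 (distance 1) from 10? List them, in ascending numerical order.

Level 0: 10
Level 1: 2, 4, 7, 8
Level 2: 1, 3, 5, 6, 9, 11

2, 4, 7, 8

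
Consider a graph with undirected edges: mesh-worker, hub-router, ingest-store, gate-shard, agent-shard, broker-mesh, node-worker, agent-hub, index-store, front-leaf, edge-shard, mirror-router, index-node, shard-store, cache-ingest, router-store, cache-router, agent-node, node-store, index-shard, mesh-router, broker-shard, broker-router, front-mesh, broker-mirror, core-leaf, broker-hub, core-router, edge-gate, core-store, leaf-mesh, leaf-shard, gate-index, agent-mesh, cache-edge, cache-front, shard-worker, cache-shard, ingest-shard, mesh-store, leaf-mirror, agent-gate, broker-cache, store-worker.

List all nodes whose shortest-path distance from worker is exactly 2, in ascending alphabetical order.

agent, broker, cache, core, edge, front, gate, index, ingest, leaf, router

Level 0: worker
Level 1: mesh, node, shard, store
Level 2: agent, broker, cache, core, edge, front, gate, index, ingest, leaf, router
Level 3: hub, mirror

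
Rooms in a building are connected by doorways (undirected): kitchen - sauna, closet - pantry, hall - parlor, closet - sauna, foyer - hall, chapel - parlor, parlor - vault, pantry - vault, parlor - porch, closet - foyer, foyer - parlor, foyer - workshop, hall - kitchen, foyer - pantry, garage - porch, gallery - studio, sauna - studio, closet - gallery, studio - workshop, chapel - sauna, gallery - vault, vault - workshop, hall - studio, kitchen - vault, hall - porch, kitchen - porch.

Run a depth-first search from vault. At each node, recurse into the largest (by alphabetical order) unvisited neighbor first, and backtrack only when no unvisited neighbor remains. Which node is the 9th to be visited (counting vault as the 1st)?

Visit vault
vault → workshop
workshop → studio
studio → sauna
sauna → kitchen
kitchen → porch
porch → parlor
parlor → hall
hall → foyer
foyer → pantry
pantry → closet
closet → gallery
parlor → chapel
porch → garage

Visit order: vault, workshop, studio, sauna, kitchen, porch, parlor, hall, foyer, pantry, closet, gallery, chapel, garage

foyer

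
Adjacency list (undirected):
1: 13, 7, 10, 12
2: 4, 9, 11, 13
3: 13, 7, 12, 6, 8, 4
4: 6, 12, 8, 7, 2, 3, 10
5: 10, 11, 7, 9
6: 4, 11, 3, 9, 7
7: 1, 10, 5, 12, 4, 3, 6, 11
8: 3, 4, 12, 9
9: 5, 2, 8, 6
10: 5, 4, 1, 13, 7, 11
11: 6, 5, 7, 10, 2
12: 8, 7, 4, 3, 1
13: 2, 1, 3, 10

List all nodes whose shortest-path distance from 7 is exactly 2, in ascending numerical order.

2, 8, 9, 13

Level 0: 7
Level 1: 1, 3, 4, 5, 6, 10, 11, 12
Level 2: 2, 8, 9, 13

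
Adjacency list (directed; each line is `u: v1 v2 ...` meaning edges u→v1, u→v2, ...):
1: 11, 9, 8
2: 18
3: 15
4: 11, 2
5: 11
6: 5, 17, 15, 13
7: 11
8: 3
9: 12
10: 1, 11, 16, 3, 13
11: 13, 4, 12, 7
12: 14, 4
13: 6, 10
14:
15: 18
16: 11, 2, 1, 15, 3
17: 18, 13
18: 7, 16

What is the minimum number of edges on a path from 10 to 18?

Level 0: 10
Level 1: 1, 3, 11, 13, 16
Level 2: 2, 4, 6, 7, 8, 9, 12, 15
Level 3: 5, 14, 17, 18
18 first appears at level 3.

3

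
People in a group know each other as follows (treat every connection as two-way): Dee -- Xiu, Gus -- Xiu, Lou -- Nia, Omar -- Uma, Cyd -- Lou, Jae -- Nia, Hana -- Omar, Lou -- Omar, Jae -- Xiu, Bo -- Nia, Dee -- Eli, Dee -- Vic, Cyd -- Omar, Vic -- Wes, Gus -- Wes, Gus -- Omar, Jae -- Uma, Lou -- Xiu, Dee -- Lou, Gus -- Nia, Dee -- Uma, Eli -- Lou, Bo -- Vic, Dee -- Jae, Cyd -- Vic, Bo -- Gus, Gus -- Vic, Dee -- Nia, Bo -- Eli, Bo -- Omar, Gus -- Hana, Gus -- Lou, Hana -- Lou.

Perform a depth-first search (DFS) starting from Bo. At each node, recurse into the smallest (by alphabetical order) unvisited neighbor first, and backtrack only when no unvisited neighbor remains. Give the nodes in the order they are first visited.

Visit Bo
Bo → Eli
Eli → Dee
Dee → Jae
Jae → Nia
Nia → Gus
Gus → Hana
Hana → Lou
Lou → Cyd
Cyd → Omar
Omar → Uma
Cyd → Vic
Vic → Wes
Lou → Xiu

Bo → Eli → Dee → Jae → Nia → Gus → Hana → Lou → Cyd → Omar → Uma → Vic → Wes → Xiu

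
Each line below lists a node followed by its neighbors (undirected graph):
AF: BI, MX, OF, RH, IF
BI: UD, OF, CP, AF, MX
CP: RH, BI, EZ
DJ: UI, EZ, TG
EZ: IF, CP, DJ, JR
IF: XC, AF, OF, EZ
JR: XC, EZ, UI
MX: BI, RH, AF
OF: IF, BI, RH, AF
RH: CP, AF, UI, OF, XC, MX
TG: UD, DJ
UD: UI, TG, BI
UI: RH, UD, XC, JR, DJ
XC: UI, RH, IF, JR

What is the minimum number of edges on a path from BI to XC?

Level 0: BI
Level 1: AF, CP, MX, OF, UD
Level 2: EZ, IF, RH, TG, UI
Level 3: DJ, JR, XC
XC first appears at level 3.

3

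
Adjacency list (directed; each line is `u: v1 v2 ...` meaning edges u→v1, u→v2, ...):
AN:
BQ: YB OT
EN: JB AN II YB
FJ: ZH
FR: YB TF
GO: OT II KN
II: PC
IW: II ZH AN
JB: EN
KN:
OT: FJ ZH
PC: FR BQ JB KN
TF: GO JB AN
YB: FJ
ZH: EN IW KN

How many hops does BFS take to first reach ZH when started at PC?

Level 0: PC
Level 1: BQ, FR, JB, KN
Level 2: EN, OT, TF, YB
Level 3: AN, FJ, GO, II, ZH
Level 4: IW
ZH first appears at level 3.

3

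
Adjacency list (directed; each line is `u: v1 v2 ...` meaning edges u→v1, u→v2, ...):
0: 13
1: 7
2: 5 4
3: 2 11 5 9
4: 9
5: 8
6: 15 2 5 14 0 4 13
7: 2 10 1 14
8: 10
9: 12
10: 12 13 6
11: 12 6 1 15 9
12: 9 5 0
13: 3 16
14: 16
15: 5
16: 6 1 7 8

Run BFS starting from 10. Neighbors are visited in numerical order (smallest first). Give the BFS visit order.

10 6 12 13 0 2 4 5 14 15 9 3 16 8 11 1 7

Visit 10; enqueue 6, 12, 13 → queue [6, 12, 13]
Visit 6; enqueue 0, 2, 4, 5, 14, 15 → queue [12, 13, 0, 2, 4, 5, 14, 15]
Visit 12; enqueue 9 → queue [13, 0, 2, 4, 5, 14, 15, 9]
Visit 13; enqueue 3, 16 → queue [0, 2, 4, 5, 14, 15, 9, 3, 16]
Visit 0 → queue [2, 4, 5, 14, 15, 9, 3, 16]
Visit 2 → queue [4, 5, 14, 15, 9, 3, 16]
Visit 4 → queue [5, 14, 15, 9, 3, 16]
Visit 5; enqueue 8 → queue [14, 15, 9, 3, 16, 8]
Visit 14 → queue [15, 9, 3, 16, 8]
Visit 15 → queue [9, 3, 16, 8]
Visit 9 → queue [3, 16, 8]
Visit 3; enqueue 11 → queue [16, 8, 11]
Visit 16; enqueue 1, 7 → queue [8, 11, 1, 7]
Visit 8 → queue [11, 1, 7]
Visit 11 → queue [1, 7]
Visit 1 → queue [7]
Visit 7 → queue []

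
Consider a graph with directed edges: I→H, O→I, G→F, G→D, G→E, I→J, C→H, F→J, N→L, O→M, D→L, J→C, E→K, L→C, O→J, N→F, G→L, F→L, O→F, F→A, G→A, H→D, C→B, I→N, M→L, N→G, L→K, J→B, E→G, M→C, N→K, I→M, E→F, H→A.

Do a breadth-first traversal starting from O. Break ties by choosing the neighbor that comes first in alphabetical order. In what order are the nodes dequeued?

O → F → I → J → M → A → L → H → N → B → C → K → D → G → E

Visit O; enqueue F, I, J, M → queue [F, I, J, M]
Visit F; enqueue A, L → queue [I, J, M, A, L]
Visit I; enqueue H, N → queue [J, M, A, L, H, N]
Visit J; enqueue B, C → queue [M, A, L, H, N, B, C]
Visit M → queue [A, L, H, N, B, C]
Visit A → queue [L, H, N, B, C]
Visit L; enqueue K → queue [H, N, B, C, K]
Visit H; enqueue D → queue [N, B, C, K, D]
Visit N; enqueue G → queue [B, C, K, D, G]
Visit B → queue [C, K, D, G]
Visit C → queue [K, D, G]
Visit K → queue [D, G]
Visit D → queue [G]
Visit G; enqueue E → queue [E]
Visit E → queue []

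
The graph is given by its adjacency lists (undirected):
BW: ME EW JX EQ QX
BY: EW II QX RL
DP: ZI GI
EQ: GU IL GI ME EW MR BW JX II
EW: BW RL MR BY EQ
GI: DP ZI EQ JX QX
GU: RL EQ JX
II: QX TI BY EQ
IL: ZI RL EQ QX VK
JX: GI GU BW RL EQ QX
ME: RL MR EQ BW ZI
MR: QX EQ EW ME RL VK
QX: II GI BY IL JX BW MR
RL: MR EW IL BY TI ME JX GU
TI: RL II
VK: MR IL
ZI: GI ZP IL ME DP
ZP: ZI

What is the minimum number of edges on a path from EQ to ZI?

Level 0: EQ
Level 1: BW, EW, GI, GU, II, IL, JX, ME, MR
Level 2: BY, DP, QX, RL, TI, VK, ZI
Level 3: ZP
ZI first appears at level 2.

2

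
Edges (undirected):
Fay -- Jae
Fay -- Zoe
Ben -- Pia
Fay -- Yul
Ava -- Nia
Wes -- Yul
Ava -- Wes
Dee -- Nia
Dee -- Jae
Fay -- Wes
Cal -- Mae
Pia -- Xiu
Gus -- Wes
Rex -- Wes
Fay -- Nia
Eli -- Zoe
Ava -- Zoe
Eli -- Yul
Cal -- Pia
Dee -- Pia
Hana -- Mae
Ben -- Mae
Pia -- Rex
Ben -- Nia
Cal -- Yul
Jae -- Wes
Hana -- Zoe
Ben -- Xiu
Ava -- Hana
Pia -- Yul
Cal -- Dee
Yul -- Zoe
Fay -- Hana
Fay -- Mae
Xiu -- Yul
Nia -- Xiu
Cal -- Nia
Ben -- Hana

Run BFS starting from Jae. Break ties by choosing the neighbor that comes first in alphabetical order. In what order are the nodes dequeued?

Jae, Dee, Fay, Wes, Cal, Nia, Pia, Hana, Mae, Yul, Zoe, Ava, Gus, Rex, Ben, Xiu, Eli

Visit Jae; enqueue Dee, Fay, Wes → queue [Dee, Fay, Wes]
Visit Dee; enqueue Cal, Nia, Pia → queue [Fay, Wes, Cal, Nia, Pia]
Visit Fay; enqueue Hana, Mae, Yul, Zoe → queue [Wes, Cal, Nia, Pia, Hana, Mae, Yul, Zoe]
Visit Wes; enqueue Ava, Gus, Rex → queue [Cal, Nia, Pia, Hana, Mae, Yul, Zoe, Ava, Gus, Rex]
Visit Cal → queue [Nia, Pia, Hana, Mae, Yul, Zoe, Ava, Gus, Rex]
Visit Nia; enqueue Ben, Xiu → queue [Pia, Hana, Mae, Yul, Zoe, Ava, Gus, Rex, Ben, Xiu]
Visit Pia → queue [Hana, Mae, Yul, Zoe, Ava, Gus, Rex, Ben, Xiu]
Visit Hana → queue [Mae, Yul, Zoe, Ava, Gus, Rex, Ben, Xiu]
Visit Mae → queue [Yul, Zoe, Ava, Gus, Rex, Ben, Xiu]
Visit Yul; enqueue Eli → queue [Zoe, Ava, Gus, Rex, Ben, Xiu, Eli]
Visit Zoe → queue [Ava, Gus, Rex, Ben, Xiu, Eli]
Visit Ava → queue [Gus, Rex, Ben, Xiu, Eli]
Visit Gus → queue [Rex, Ben, Xiu, Eli]
Visit Rex → queue [Ben, Xiu, Eli]
Visit Ben → queue [Xiu, Eli]
Visit Xiu → queue [Eli]
Visit Eli → queue []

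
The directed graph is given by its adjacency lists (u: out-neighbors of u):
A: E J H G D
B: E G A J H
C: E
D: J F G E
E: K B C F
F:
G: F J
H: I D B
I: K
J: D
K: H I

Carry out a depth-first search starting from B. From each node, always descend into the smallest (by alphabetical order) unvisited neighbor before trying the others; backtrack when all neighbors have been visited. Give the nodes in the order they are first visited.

B -> A -> D -> E -> C -> F -> K -> H -> I -> G -> J

Visit B
B → A
A → D
D → E
E → C
E → F
E → K
K → H
H → I
D → G
G → J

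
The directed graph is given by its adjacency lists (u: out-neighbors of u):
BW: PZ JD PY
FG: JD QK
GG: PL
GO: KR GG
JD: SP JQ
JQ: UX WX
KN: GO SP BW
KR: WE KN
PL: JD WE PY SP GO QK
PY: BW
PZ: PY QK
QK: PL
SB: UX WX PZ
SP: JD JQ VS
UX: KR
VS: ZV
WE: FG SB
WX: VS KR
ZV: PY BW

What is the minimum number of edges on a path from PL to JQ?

Level 0: PL
Level 1: GO, JD, PY, QK, SP, WE
Level 2: BW, FG, GG, JQ, KR, SB, VS
Level 3: KN, PZ, UX, WX, ZV
JQ first appears at level 2.

2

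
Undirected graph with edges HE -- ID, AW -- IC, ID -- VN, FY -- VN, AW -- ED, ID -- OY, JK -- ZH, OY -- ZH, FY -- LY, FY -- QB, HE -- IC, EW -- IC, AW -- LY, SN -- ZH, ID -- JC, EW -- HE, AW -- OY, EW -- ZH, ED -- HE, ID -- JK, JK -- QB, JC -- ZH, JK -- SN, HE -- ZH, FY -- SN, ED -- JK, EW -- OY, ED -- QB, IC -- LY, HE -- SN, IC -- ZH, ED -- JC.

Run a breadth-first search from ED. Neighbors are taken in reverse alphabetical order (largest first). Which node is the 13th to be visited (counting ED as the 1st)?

Visit ED; enqueue QB, JK, JC, HE, AW → queue [QB, JK, JC, HE, AW]
Visit QB; enqueue FY → queue [JK, JC, HE, AW, FY]
Visit JK; enqueue ZH, SN, ID → queue [JC, HE, AW, FY, ZH, SN, ID]
Visit JC → queue [HE, AW, FY, ZH, SN, ID]
Visit HE; enqueue IC, EW → queue [AW, FY, ZH, SN, ID, IC, EW]
Visit AW; enqueue OY, LY → queue [FY, ZH, SN, ID, IC, EW, OY, LY]
Visit FY; enqueue VN → queue [ZH, SN, ID, IC, EW, OY, LY, VN]
Visit ZH → queue [SN, ID, IC, EW, OY, LY, VN]
Visit SN → queue [ID, IC, EW, OY, LY, VN]
Visit ID → queue [IC, EW, OY, LY, VN]
Visit IC → queue [EW, OY, LY, VN]
Visit EW → queue [OY, LY, VN]
Visit OY → queue [LY, VN]
Visit LY → queue [VN]
Visit VN → queue []

Visit order: ED, QB, JK, JC, HE, AW, FY, ZH, SN, ID, IC, EW, OY, LY, VN

OY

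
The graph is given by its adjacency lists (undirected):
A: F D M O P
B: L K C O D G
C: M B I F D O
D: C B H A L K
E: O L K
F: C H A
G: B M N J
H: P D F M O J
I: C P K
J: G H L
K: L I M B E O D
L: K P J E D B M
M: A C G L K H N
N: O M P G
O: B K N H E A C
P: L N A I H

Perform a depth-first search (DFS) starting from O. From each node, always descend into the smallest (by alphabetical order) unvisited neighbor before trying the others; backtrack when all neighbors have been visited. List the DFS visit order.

O -> A -> D -> B -> C -> F -> H -> J -> G -> M -> K -> E -> L -> P -> I -> N

Visit O
O → A
A → D
D → B
B → C
C → F
F → H
H → J
J → G
G → M
M → K
K → E
E → L
L → P
P → I
P → N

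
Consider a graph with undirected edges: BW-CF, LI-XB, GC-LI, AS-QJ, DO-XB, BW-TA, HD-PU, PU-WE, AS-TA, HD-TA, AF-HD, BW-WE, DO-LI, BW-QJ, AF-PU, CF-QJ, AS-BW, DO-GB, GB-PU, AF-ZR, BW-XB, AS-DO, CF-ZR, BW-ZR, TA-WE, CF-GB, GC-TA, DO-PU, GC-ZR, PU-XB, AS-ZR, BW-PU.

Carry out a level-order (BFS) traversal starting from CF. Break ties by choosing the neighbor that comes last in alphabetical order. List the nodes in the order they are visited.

CF → ZR → QJ → GB → BW → GC → AS → AF → PU → DO → XB → WE → TA → LI → HD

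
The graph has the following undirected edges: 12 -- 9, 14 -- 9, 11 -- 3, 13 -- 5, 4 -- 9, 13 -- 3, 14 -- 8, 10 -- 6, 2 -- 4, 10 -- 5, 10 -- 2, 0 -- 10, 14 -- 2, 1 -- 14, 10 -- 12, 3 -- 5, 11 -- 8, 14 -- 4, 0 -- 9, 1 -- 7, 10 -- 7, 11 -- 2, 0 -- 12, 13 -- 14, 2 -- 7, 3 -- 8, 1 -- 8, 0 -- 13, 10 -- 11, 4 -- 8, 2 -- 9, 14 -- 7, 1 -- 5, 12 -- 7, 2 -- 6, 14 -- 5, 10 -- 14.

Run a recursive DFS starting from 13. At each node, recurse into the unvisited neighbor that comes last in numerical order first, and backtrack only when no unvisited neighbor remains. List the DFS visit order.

13 -> 14 -> 10 -> 12 -> 9 -> 4 -> 8 -> 11 -> 3 -> 5 -> 1 -> 7 -> 2 -> 6 -> 0

Visit 13
13 → 14
14 → 10
10 → 12
12 → 9
9 → 4
4 → 8
8 → 11
11 → 3
3 → 5
5 → 1
1 → 7
7 → 2
2 → 6
9 → 0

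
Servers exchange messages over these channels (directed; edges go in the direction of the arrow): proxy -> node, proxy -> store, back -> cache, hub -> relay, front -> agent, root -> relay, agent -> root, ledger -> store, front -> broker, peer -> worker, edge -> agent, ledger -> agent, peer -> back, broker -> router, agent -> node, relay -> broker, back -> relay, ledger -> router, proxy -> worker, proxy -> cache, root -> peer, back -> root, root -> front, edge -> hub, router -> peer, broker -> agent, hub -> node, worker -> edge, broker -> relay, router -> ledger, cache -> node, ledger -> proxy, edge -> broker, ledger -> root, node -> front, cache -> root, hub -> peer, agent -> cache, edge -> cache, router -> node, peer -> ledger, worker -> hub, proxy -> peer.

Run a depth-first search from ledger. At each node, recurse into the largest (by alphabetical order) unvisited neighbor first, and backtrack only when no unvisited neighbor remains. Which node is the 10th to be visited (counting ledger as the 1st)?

Visit ledger
ledger → store
ledger → router
router → peer
peer → worker
worker → hub
hub → relay
relay → broker
broker → agent
agent → root
root → front
agent → node
agent → cache
worker → edge
peer → back
ledger → proxy

Visit order: ledger, store, router, peer, worker, hub, relay, broker, agent, root, front, node, cache, edge, back, proxy

root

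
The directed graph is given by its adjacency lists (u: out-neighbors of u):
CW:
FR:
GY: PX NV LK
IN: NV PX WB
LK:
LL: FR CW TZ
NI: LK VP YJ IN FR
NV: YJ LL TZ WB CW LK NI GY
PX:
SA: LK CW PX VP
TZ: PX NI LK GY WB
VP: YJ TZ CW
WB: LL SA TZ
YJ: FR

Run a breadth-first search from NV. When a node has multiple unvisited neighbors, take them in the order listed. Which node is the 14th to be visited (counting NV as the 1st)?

IN

Visit NV; enqueue YJ, LL, TZ, WB, CW, LK, NI, GY → queue [YJ, LL, TZ, WB, CW, LK, NI, GY]
Visit YJ; enqueue FR → queue [LL, TZ, WB, CW, LK, NI, GY, FR]
Visit LL → queue [TZ, WB, CW, LK, NI, GY, FR]
Visit TZ; enqueue PX → queue [WB, CW, LK, NI, GY, FR, PX]
Visit WB; enqueue SA → queue [CW, LK, NI, GY, FR, PX, SA]
Visit CW → queue [LK, NI, GY, FR, PX, SA]
Visit LK → queue [NI, GY, FR, PX, SA]
Visit NI; enqueue VP, IN → queue [GY, FR, PX, SA, VP, IN]
Visit GY → queue [FR, PX, SA, VP, IN]
Visit FR → queue [PX, SA, VP, IN]
Visit PX → queue [SA, VP, IN]
Visit SA → queue [VP, IN]
Visit VP → queue [IN]
Visit IN → queue []

Visit order: NV, YJ, LL, TZ, WB, CW, LK, NI, GY, FR, PX, SA, VP, IN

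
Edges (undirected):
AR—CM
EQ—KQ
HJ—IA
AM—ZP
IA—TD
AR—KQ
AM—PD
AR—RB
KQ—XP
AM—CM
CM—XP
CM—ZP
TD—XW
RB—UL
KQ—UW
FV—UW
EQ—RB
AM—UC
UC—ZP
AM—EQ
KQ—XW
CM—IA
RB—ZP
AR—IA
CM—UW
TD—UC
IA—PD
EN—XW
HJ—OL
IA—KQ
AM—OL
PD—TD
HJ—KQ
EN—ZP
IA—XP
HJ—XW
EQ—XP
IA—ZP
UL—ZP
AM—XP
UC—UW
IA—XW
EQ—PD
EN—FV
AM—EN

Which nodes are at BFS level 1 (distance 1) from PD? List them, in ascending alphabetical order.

Level 0: PD
Level 1: AM, EQ, IA, TD
Level 2: AR, CM, EN, HJ, KQ, OL, RB, UC, XP, XW, ZP
Level 3: FV, UL, UW

AM, EQ, IA, TD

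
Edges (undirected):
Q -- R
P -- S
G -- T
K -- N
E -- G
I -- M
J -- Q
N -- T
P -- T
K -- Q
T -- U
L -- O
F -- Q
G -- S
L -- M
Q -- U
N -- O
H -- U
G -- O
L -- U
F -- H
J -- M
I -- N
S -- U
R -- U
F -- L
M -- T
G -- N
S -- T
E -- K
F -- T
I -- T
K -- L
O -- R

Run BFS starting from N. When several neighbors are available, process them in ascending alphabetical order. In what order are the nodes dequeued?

Visit N; enqueue G, I, K, O, T → queue [G, I, K, O, T]
Visit G; enqueue E, S → queue [I, K, O, T, E, S]
Visit I; enqueue M → queue [K, O, T, E, S, M]
Visit K; enqueue L, Q → queue [O, T, E, S, M, L, Q]
Visit O; enqueue R → queue [T, E, S, M, L, Q, R]
Visit T; enqueue F, P, U → queue [E, S, M, L, Q, R, F, P, U]
Visit E → queue [S, M, L, Q, R, F, P, U]
Visit S → queue [M, L, Q, R, F, P, U]
Visit M; enqueue J → queue [L, Q, R, F, P, U, J]
Visit L → queue [Q, R, F, P, U, J]
Visit Q → queue [R, F, P, U, J]
Visit R → queue [F, P, U, J]
Visit F; enqueue H → queue [P, U, J, H]
Visit P → queue [U, J, H]
Visit U → queue [J, H]
Visit J → queue [H]
Visit H → queue []

N -> G -> I -> K -> O -> T -> E -> S -> M -> L -> Q -> R -> F -> P -> U -> J -> H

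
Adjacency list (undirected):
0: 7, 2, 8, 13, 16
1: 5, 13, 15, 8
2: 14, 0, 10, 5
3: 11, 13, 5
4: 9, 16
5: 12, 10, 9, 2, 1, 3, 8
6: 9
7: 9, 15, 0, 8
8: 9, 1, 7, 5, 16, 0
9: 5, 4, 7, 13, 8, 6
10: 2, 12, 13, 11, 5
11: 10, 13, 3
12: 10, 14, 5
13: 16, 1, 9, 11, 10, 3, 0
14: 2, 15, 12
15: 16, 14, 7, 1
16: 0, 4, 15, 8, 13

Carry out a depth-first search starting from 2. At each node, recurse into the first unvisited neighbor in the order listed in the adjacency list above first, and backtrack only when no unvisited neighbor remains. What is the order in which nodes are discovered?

Visit 2
2 → 14
14 → 15
15 → 16
16 → 0
0 → 7
7 → 9
9 → 5
5 → 12
12 → 10
10 → 13
13 → 1
1 → 8
13 → 11
11 → 3
9 → 4
9 → 6

2, 14, 15, 16, 0, 7, 9, 5, 12, 10, 13, 1, 8, 11, 3, 4, 6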